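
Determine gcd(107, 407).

1

gcd(407, 107):
  407 = 3*107 + 86
  107 = 1*86 + 21
  86 = 4*21 + 2
  21 = 10*2 + 1
  2 = 2*1
so gcd(407, 107) = 1.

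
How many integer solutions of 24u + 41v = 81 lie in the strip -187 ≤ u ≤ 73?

gcd(41, 24):
  41 = 1×24 + 17
  24 = 1×17 + 7
  17 = 2×7 + 3
  7 = 2×3 + 1
  3 = 3×1
so gcd(41, 24) = 1.
Back-substitute for Bézout coefficients:
  1 = 7 - 2×3
  ... = 24×(12) + 41×(-7)
Scale by 81: particular solution (972, -567); reduce u mod 41: (29, -15).
General solution: u = 29 + 41t, v = -15 - 24t for integer t.
-187 ≤ 29 + 41t ≤ 73 gives t ∈ [-5, 1], which is 7 values.

7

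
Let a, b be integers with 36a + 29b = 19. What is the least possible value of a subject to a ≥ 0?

gcd(36, 29):
  36 = 1*29 + 7
  29 = 4*7 + 1
  7 = 7*1
so gcd(36, 29) = 1.
1 divides 19, so solutions exist.
Back-substitute for Bézout coefficients:
  1 = 29 - 4*7
  ... = 36*(-4) + 29*(5)
Scale by 19/1 = 19: (a₀, b₀) = (-76, 95).
General solution: a = -76 + 29t, b = 95 - 36t for integer t.
a ≥ 0: smallest is -76 mod 29 = 11 (at t = 3), with b = -13.

11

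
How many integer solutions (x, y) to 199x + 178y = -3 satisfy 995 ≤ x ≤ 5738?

27

gcd(199, 178) = 1.
By Bézout, 199·(17) + 178·(-19) = 1.
Particular solution: (127, -142).
General solution: x = 127 + 178t, y = -142 - 199t for integer t.
995 ≤ 127 + 178t ≤ 5738 gives t ∈ [5, 31], which is 27 values.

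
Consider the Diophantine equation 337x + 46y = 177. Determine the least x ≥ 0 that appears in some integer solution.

21

gcd(337, 46) = 1.
1 divides 177, so solutions exist.
By Bézout, 337×(-3) + 46×(22) = 1.
Scale by 177/1 = 177: (x₀, y₀) = (-531, 3894).
General solution: x = -531 + 46t, y = 3894 - 337t for integer t.
x ≥ 0: smallest is -531 mod 46 = 21 (at t = 12), with y = -150.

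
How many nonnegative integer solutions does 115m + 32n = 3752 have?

gcd(115, 32):
  115 = 3·32 + 19
  32 = 1·19 + 13
  19 = 1·13 + 6
  13 = 2·6 + 1
  6 = 6·1
so gcd(115, 32) = 1.
Back-substitute for Bézout coefficients:
  1 = 13 - 2·6
  ... = 115·(-5) + 32·(18)
Scale by 3752: one solution is (-18760, 67536). Reduce m mod 32: (24, 31).
General: m = 24 + 32t, n = 31 - 115t.
m ≥ 0 ⇒ t ≥ 0; n ≥ 0 ⇒ t ≤ 0. So t ∈ [0, 0]: 1 solution.

1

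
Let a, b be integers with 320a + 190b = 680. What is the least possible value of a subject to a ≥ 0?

gcd(320, 190) = 10.
10 divides 680, so solutions exist.
By Bézout, 320·(3) + 190·(-5) = 10.
Scale by 680/10 = 68: (a₀, b₀) = (204, -340).
General solution: a = 204 + 19t, b = -340 - 32t for integer t.
a ≥ 0: smallest is 204 mod 19 = 14 (at t = -10), with b = -20.

14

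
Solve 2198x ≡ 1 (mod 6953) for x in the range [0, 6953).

gcd(6953, 2198) = 1.
By Bézout, 2198×(-3002) + 6953×(949) = 1.
So 2198×-3002 ≡ 1 (mod 6953), and -3002 mod 6953 = 3951.

3951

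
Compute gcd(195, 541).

gcd(541, 195):
  541 = 2*195 + 151
  195 = 1*151 + 44
  151 = 3*44 + 19
  44 = 2*19 + 6
  19 = 3*6 + 1
  6 = 6*1
so gcd(541, 195) = 1.

1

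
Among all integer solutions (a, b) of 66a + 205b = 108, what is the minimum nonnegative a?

gcd(205, 66):
  205 = 3*66 + 7
  66 = 9*7 + 3
  7 = 2*3 + 1
  3 = 3*1
so gcd(205, 66) = 1.
1 divides 108, so solutions exist.
Back-substitute for Bézout coefficients:
  1 = 7 - 2*3
  ... = 66*(-59) + 205*(19)
Scale by 108/1 = 108: (a₀, b₀) = (-6372, 2052).
General solution: a = -6372 + 205t, b = 2052 - 66t for integer t.
a ≥ 0: smallest is -6372 mod 205 = 188 (at t = 32), with b = -60.

188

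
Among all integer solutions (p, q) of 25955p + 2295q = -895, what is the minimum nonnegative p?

gcd(25955, 2295) = 5.
5 divides -895, so solutions exist.
By Bézout, 25955×(139) + 2295×(-1572) = 5.
Scale by -895/5 = -179: (p₀, q₀) = (-24881, 281388).
General solution: p = -24881 + 459t, q = 281388 - 5191t for integer t.
p ≥ 0: smallest is -24881 mod 459 = 364 (at t = 55), with q = -4117.

364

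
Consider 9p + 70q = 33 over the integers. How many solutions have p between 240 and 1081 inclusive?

12

gcd(70, 9) = 1.
By Bézout, 9*(-31) + 70*(4) = 1.
Particular solution: (27, -3).
General solution: p = 27 + 70t, q = -3 - 9t for integer t.
240 ≤ 27 + 70t ≤ 1081 gives t ∈ [4, 15], which is 12 values.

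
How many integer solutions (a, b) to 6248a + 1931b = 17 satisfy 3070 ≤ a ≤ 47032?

gcd(6248, 1931):
  6248 = 3×1931 + 455
  1931 = 4×455 + 111
  455 = 4×111 + 11
  111 = 10×11 + 1
  11 = 11×1
so gcd(6248, 1931) = 1.
Back-substitute for Bézout coefficients:
  1 = 111 - 10×11
  ... = 6248×(-174) + 1931×(563)
Scale by 17: particular solution (-2958, 9571); reduce a mod 1931: (904, -2925).
General solution: a = 904 + 1931t, b = -2925 - 6248t for integer t.
3070 ≤ 904 + 1931t ≤ 47032 gives t ∈ [2, 23], which is 22 values.

22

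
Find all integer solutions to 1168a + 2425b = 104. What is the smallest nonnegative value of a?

gcd(2425, 1168) = 1  (2425 = 2·1168 + 89, 1168 = 13·89 + 11, 89 = 8·11 + 1, 11 = 11·1).
1 divides 104, so solutions exist.
Back-substituting, 1168·(-218) + 2425·(105) = 1.
Scale by 104/1 = 104: (a₀, b₀) = (-22672, 10920).
General solution: a = -22672 + 2425t, b = 10920 - 1168t for integer t.
a ≥ 0: smallest is -22672 mod 2425 = 1578 (at t = 10), with b = -760.

1578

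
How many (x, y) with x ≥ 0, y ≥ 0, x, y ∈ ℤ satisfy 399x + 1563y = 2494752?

12

gcd(1563, 399):
  1563 = 3*399 + 366
  399 = 1*366 + 33
  366 = 11*33 + 3
  33 = 11*3
so gcd(1563, 399) = 3.
Back-substitute for Bézout coefficients:
  3 = 366 - 11*33
  ... = 399*(-47) + 1563*(12)
Scale by 831584: one solution is (-39084448, 9979008). Reduce x mod 521: (451, 1481).
General: x = 451 + 521t, y = 1481 - 133t.
x ≥ 0 ⇒ t ≥ 0; y ≥ 0 ⇒ t ≤ 11. So t ∈ [0, 11]: 12 solutions.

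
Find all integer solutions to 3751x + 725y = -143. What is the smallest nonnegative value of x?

557

gcd(3751, 725):
  3751 = 5·725 + 126
  725 = 5·126 + 95
  126 = 1·95 + 31
  95 = 3·31 + 2
  31 = 15·2 + 1
  2 = 2·1
so gcd(3751, 725) = 1.
1 divides -143, so solutions exist.
Back-substitute for Bézout coefficients:
  1 = 31 - 15·2
  ... = 3751·(351) + 725·(-1816)
Scale by -143/1 = -143: (x₀, y₀) = (-50193, 259688).
General solution: x = -50193 + 725t, y = 259688 - 3751t for integer t.
x ≥ 0: smallest is -50193 mod 725 = 557 (at t = 70), with y = -2882.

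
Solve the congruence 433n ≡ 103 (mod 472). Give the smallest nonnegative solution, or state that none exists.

191

gcd(472, 433) = 1  (472 = 1·433 + 39, 433 = 11·39 + 4, 39 = 9·4 + 3, 4 = 1·3 + 1, 3 = 3·1).
1 divides 103, so solutions exist.
Back-substituting, 433·(121) + 472·(-111) = 1.
So 433·(121) ≡ 1 (mod 472); multiply by 103: n ≡ 12463 (mod 472).
Smallest nonnegative: n = 12463 mod 472 = 191.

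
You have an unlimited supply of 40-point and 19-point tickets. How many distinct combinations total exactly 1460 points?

Need nonnegative integers with 40j + 19k = 1460.
gcd(40, 19) = 1, and 40·(-9) + 19·(19) = 1.
So (j₀, k₀) = (-13140, 27740); general j = -13140 + 19t, k = 27740 - 40t.
j ≥ 0 ⇒ t ≥ 692; k ≥ 0 ⇒ t ≤ 693. That's 2 values of t.

2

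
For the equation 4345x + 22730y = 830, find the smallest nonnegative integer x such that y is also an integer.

4180

gcd(22730, 4345):
  22730 = 5×4345 + 1005
  4345 = 4×1005 + 325
  1005 = 3×325 + 30
  325 = 10×30 + 25
  30 = 1×25 + 5
  25 = 5×5
so gcd(22730, 4345) = 5.
5 divides 830, so solutions exist.
Back-substitute for Bézout coefficients:
  5 = 30 - 1×25
  ... = 4345×(-769) + 22730×(147)
Scale by 830/5 = 166: (x₀, y₀) = (-127654, 24402).
General solution: x = -127654 + 4546t, y = 24402 - 869t for integer t.
x ≥ 0: smallest is -127654 mod 4546 = 4180 (at t = 29), with y = -799.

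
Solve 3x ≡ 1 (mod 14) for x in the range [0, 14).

gcd(14, 3):
  14 = 4*3 + 2
  3 = 1*2 + 1
  2 = 2*1
so gcd(14, 3) = 1.
Back-substitute for Bézout coefficients:
  1 = 3 - 1*2
  ... = 3*(5) + 14*(-1)
So 3*5 ≡ 1 (mod 14), and 5 mod 14 = 5.

5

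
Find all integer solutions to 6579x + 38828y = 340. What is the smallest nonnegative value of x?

484

gcd(38828, 6579) = 17  (38828 = 5×6579 + 5933, 6579 = 1×5933 + 646, 5933 = 9×646 + 119, 646 = 5×119 + 51, 119 = 2×51 + 17, 51 = 3×17).
17 divides 340, so solutions exist.
Back-substituting, 6579×(-661) + 38828×(112) = 17.
Scale by 340/17 = 20: (x₀, y₀) = (-13220, 2240).
General solution: x = -13220 + 2284t, y = 2240 - 387t for integer t.
x ≥ 0: smallest is -13220 mod 2284 = 484 (at t = 6), with y = -82.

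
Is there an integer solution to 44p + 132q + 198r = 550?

gcd(132, 44) = 44.
gcd(44, 198) = 22.
22 divides 550, so integer solutions exist.

yes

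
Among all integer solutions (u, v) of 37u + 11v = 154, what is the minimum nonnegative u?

0

gcd(37, 11):
  37 = 3*11 + 4
  11 = 2*4 + 3
  4 = 1*3 + 1
  3 = 3*1
so gcd(37, 11) = 1.
1 divides 154, so solutions exist.
Back-substitute for Bézout coefficients:
  1 = 4 - 1*3
  ... = 37*(3) + 11*(-10)
Scale by 154/1 = 154: (u₀, v₀) = (462, -1540).
General solution: u = 462 + 11t, v = -1540 - 37t for integer t.
u ≥ 0: smallest is 462 mod 11 = 0 (at t = -42), with v = 14.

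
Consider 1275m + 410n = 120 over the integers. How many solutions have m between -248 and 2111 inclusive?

29

gcd(1275, 410):
  1275 = 3·410 + 45
  410 = 9·45 + 5
  45 = 9·5
so gcd(1275, 410) = 5.
Back-substitute for Bézout coefficients:
  5 = 410 - 9·45
  ... = 1275·(-9) + 410·(28)
Scale by 24: particular solution (-216, 672); reduce m mod 82: (30, -93).
General solution: m = 30 + 82t, n = -93 - 255t for integer t.
-248 ≤ 30 + 82t ≤ 2111 gives t ∈ [-3, 25], which is 29 values.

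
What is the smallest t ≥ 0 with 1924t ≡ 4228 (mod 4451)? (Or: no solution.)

gcd(4451, 1924):
  4451 = 2·1924 + 603
  1924 = 3·603 + 115
  603 = 5·115 + 28
  115 = 4·28 + 3
  28 = 9·3 + 1
  3 = 3·1
so gcd(4451, 1924) = 1.
1 divides 4228, so solutions exist.
Back-substitute for Bézout coefficients:
  1 = 28 - 9·3
  ... = 1924·(-1432) + 4451·(619)
So 1924·(-1432) ≡ 1 (mod 4451); multiply by 4228: t ≡ -6054496 (mod 4451).
Smallest nonnegative: t = -6054496 mod 4451 = 3315.

3315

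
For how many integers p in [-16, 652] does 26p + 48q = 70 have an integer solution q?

gcd(48, 26):
  48 = 1*26 + 22
  26 = 1*22 + 4
  22 = 5*4 + 2
  4 = 2*2
so gcd(48, 26) = 2.
Back-substitute for Bézout coefficients:
  2 = 22 - 5*4
  ... = 26*(-11) + 48*(6)
Scale by 35: particular solution (-385, 210); reduce p mod 24: (23, -11).
General solution: p = 23 + 24t, q = -11 - 13t for integer t.
-16 ≤ 23 + 24t ≤ 652 gives t ∈ [-1, 26], which is 28 values.

28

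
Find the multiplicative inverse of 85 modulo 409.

gcd(409, 85) = 1  (409 = 4·85 + 69, 85 = 1·69 + 16, 69 = 4·16 + 5, 16 = 3·5 + 1, 5 = 5·1).
Back-substituting, 85·(77) + 409·(-16) = 1.
So 85·77 ≡ 1 (mod 409), and 77 mod 409 = 77.

77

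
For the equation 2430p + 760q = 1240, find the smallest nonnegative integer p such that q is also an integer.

64

gcd(2430, 760):
  2430 = 3*760 + 150
  760 = 5*150 + 10
  150 = 15*10
so gcd(2430, 760) = 10.
10 divides 1240, so solutions exist.
Back-substitute for Bézout coefficients:
  10 = 760 - 5*150
  ... = 2430*(-5) + 760*(16)
Scale by 1240/10 = 124: (p₀, q₀) = (-620, 1984).
General solution: p = -620 + 76t, q = 1984 - 243t for integer t.
p ≥ 0: smallest is -620 mod 76 = 64 (at t = 9), with q = -203.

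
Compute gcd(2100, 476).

28

gcd(2100, 476):
  2100 = 4·476 + 196
  476 = 2·196 + 84
  196 = 2·84 + 28
  84 = 3·28
so gcd(2100, 476) = 28.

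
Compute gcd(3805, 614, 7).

gcd(3805, 614) = 1.
gcd(1, 7) = 1.

1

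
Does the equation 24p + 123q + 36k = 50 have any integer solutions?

no

gcd(123, 24):
  123 = 5*24 + 3
  24 = 8*3
so gcd(123, 24) = 3.
gcd(3, 36) = 3.
3 does not divide 50 (remainder 2), so no integer solutions.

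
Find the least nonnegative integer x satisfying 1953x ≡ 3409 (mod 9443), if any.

gcd(9443, 1953):
  9443 = 4·1953 + 1631
  1953 = 1·1631 + 322
  1631 = 5·322 + 21
  322 = 15·21 + 7
  21 = 3·7
so gcd(9443, 1953) = 7.
7 divides 3409, so solutions exist.
Back-substitute for Bézout coefficients:
  7 = 322 - 15·21
  ... = 1953·(440) + 9443·(-91)
So 1953·(440) ≡ 7 (mod 9443); multiply by 487: x ≡ 214280 (mod 1349).
Smallest nonnegative: x = 214280 mod 1349 = 1138.

1138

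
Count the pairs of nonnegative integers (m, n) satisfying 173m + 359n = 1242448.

gcd(359, 173) = 1.
By Bézout, 173*(-83) + 359*(40) = 1.
One solution: (284, 3324).
General: m = 284 + 359t, n = 3324 - 173t.
m ≥ 0 ⇒ t ≥ 0; n ≥ 0 ⇒ t ≤ 19. So t ∈ [0, 19]: 20 solutions.

20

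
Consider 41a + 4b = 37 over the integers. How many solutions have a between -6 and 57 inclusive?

gcd(41, 4) = 1  (41 = 10*4 + 1, 4 = 4*1).
Back-substituting, 41*(1) + 4*(-10) = 1.
Scale by 37: particular solution (37, -370); reduce a mod 4: (1, -1).
General solution: a = 1 + 4t, b = -1 - 41t for integer t.
-6 ≤ 1 + 4t ≤ 57 gives t ∈ [-1, 14], which is 16 values.

16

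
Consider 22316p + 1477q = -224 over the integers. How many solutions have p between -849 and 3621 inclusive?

gcd(22316, 1477):
  22316 = 15*1477 + 161
  1477 = 9*161 + 28
  161 = 5*28 + 21
  28 = 1*21 + 7
  21 = 3*7
so gcd(22316, 1477) = 7.
Back-substitute for Bézout coefficients:
  7 = 28 - 1*21
  ... = 22316*(-55) + 1477*(831)
Scale by -32: particular solution (1760, -26592); reduce p mod 211: (72, -1088).
General solution: p = 72 + 211t, q = -1088 - 3188t for integer t.
-849 ≤ 72 + 211t ≤ 3621 gives t ∈ [-4, 16], which is 21 values.

21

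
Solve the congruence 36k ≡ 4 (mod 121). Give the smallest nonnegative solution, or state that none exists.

gcd(121, 36):
  121 = 3×36 + 13
  36 = 2×13 + 10
  13 = 1×10 + 3
  10 = 3×3 + 1
  3 = 3×1
so gcd(121, 36) = 1.
1 divides 4, so solutions exist.
Back-substitute for Bézout coefficients:
  1 = 10 - 3×3
  ... = 36×(37) + 121×(-11)
So 36×(37) ≡ 1 (mod 121); multiply by 4: k ≡ 148 (mod 121).
Smallest nonnegative: k = 148 mod 121 = 27.

27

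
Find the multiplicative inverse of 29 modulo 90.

59

gcd(90, 29) = 1.
By Bézout, 29·(-31) + 90·(10) = 1.
So 29·-31 ≡ 1 (mod 90), and -31 mod 90 = 59.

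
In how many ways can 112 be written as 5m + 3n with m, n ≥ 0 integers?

7

gcd(5, 3):
  5 = 1·3 + 2
  3 = 1·2 + 1
  2 = 2·1
so gcd(5, 3) = 1.
Back-substitute for Bézout coefficients:
  1 = 3 - 1·2
  ... = 5·(-1) + 3·(2)
Scale by 112: one solution is (-112, 224). Reduce m mod 3: (2, 34).
General: m = 2 + 3t, n = 34 - 5t.
m ≥ 0 ⇒ t ≥ 0; n ≥ 0 ⇒ t ≤ 6. So t ∈ [0, 6]: 7 solutions.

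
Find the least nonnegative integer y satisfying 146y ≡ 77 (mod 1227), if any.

gcd(1227, 146) = 1  (1227 = 8·146 + 59, 146 = 2·59 + 28, 59 = 2·28 + 3, 28 = 9·3 + 1, 3 = 3·1).
1 divides 77, so solutions exist.
Back-substituting, 146·(395) + 1227·(-47) = 1.
So 146·(395) ≡ 1 (mod 1227); multiply by 77: y ≡ 30415 (mod 1227).
Smallest nonnegative: y = 30415 mod 1227 = 967.

967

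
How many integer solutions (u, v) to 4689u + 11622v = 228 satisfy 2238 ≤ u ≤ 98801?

25

gcd(11622, 4689):
  11622 = 2*4689 + 2244
  4689 = 2*2244 + 201
  2244 = 11*201 + 33
  201 = 6*33 + 3
  33 = 11*3
so gcd(11622, 4689) = 3.
Back-substitute for Bézout coefficients:
  3 = 201 - 6*33
  ... = 4689*(347) + 11622*(-140)
Scale by 76: particular solution (26372, -10640); reduce u mod 3874: (3128, -1262).
General solution: u = 3128 + 3874t, v = -1262 - 1563t for integer t.
2238 ≤ 3128 + 3874t ≤ 98801 gives t ∈ [0, 24], which is 25 values.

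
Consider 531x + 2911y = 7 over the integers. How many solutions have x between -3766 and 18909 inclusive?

gcd(2911, 531):
  2911 = 5×531 + 256
  531 = 2×256 + 19
  256 = 13×19 + 9
  19 = 2×9 + 1
  9 = 9×1
so gcd(2911, 531) = 1.
Back-substitute for Bézout coefficients:
  1 = 19 - 2×9
  ... = 531×(307) + 2911×(-56)
Scale by 7: particular solution (2149, -392); reduce x mod 2911: (2149, -392).
General solution: x = 2149 + 2911t, y = -392 - 531t for integer t.
-3766 ≤ 2149 + 2911t ≤ 18909 gives t ∈ [-2, 5], which is 8 values.

8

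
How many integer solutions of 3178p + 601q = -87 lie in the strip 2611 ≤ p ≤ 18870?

27

gcd(3178, 601) = 1  (3178 = 5×601 + 173, 601 = 3×173 + 82, 173 = 2×82 + 9, 82 = 9×9 + 1, 9 = 9×1).
Back-substituting, 3178×(-66) + 601×(349) = 1.
Scale by -87: particular solution (5742, -30363); reduce p mod 601: (333, -1761).
General solution: p = 333 + 601t, q = -1761 - 3178t for integer t.
2611 ≤ 333 + 601t ≤ 18870 gives t ∈ [4, 30], which is 27 values.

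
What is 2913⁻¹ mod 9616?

6513

gcd(9616, 2913) = 1  (9616 = 3×2913 + 877, 2913 = 3×877 + 282, 877 = 3×282 + 31, 282 = 9×31 + 3, 31 = 10×3 + 1, 3 = 3×1).
Back-substituting, 2913×(-3103) + 9616×(940) = 1.
So 2913×-3103 ≡ 1 (mod 9616), and -3103 mod 9616 = 6513.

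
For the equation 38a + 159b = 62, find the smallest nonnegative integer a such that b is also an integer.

gcd(159, 38) = 1.
1 divides 62, so solutions exist.
By Bézout, 38·(-46) + 159·(11) = 1.
Scale by 62/1 = 62: (a₀, b₀) = (-2852, 682).
General solution: a = -2852 + 159t, b = 682 - 38t for integer t.
a ≥ 0: smallest is -2852 mod 159 = 10 (at t = 18), with b = -2.

10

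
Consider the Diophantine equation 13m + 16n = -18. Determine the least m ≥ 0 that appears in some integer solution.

6

gcd(16, 13) = 1.
1 divides -18, so solutions exist.
By Bézout, 13×(5) + 16×(-4) = 1.
Scale by -18/1 = -18: (m₀, n₀) = (-90, 72).
General solution: m = -90 + 16t, n = 72 - 13t for integer t.
m ≥ 0: smallest is -90 mod 16 = 6 (at t = 6), with n = -6.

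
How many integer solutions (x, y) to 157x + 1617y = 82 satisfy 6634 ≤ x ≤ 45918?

gcd(1617, 157) = 1  (1617 = 10*157 + 47, 157 = 3*47 + 16, 47 = 2*16 + 15, 16 = 1*15 + 1, 15 = 15*1).
Back-substituting, 157*(103) + 1617*(-10) = 1.
Scale by 82: particular solution (8446, -820); reduce x mod 1617: (361, -35).
General solution: x = 361 + 1617t, y = -35 - 157t for integer t.
6634 ≤ 361 + 1617t ≤ 45918 gives t ∈ [4, 28], which is 25 values.

25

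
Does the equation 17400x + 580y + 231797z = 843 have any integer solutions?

no

gcd(17400, 580) = 580  (17400 = 30×580).
gcd(580, 231797) = 29.
29 does not divide 843 (remainder 2), so no integer solutions.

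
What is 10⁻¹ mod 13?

4

gcd(13, 10) = 1  (13 = 1·10 + 3, 10 = 3·3 + 1, 3 = 3·1).
Back-substituting, 10·(4) + 13·(-3) = 1.
So 10·4 ≡ 1 (mod 13), and 4 mod 13 = 4.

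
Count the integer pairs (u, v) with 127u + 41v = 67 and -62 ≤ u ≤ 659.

18

gcd(127, 41):
  127 = 3×41 + 4
  41 = 10×4 + 1
  4 = 4×1
so gcd(127, 41) = 1.
Back-substitute for Bézout coefficients:
  1 = 41 - 10×4
  ... = 127×(-10) + 41×(31)
Scale by 67: particular solution (-670, 2077); reduce u mod 41: (27, -82).
General solution: u = 27 + 41t, v = -82 - 127t for integer t.
-62 ≤ 27 + 41t ≤ 659 gives t ∈ [-2, 15], which is 18 values.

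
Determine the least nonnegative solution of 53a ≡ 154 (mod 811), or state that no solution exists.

gcd(811, 53) = 1  (811 = 15*53 + 16, 53 = 3*16 + 5, 16 = 3*5 + 1, 5 = 5*1).
1 divides 154, so solutions exist.
Back-substituting, 53*(-153) + 811*(10) = 1.
So 53*(-153) ≡ 1 (mod 811); multiply by 154: a ≡ -23562 (mod 811).
Smallest nonnegative: a = -23562 mod 811 = 768.

768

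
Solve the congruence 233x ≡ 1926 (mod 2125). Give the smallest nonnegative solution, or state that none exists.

gcd(2125, 233) = 1  (2125 = 9×233 + 28, 233 = 8×28 + 9, 28 = 3×9 + 1, 9 = 9×1).
1 divides 1926, so solutions exist.
Back-substituting, 233×(-228) + 2125×(25) = 1.
So 233×(-228) ≡ 1 (mod 2125); multiply by 1926: x ≡ -439128 (mod 2125).
Smallest nonnegative: x = -439128 mod 2125 = 747.

747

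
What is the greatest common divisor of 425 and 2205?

5

gcd(2205, 425):
  2205 = 5×425 + 80
  425 = 5×80 + 25
  80 = 3×25 + 5
  25 = 5×5
so gcd(2205, 425) = 5.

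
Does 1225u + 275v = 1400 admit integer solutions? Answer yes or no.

yes

gcd(1225, 275) = 25  (1225 = 4·275 + 125, 275 = 2·125 + 25, 125 = 5·25).
25 divides 1400, so integer solutions exist.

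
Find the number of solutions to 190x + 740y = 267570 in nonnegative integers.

gcd(740, 190) = 10.
By Bézout, 190*(-35) + 740*(9) = 10.
One solution: (49, 349).
General: x = 49 + 74t, y = 349 - 19t.
x ≥ 0 ⇒ t ≥ 0; y ≥ 0 ⇒ t ≤ 18. So t ∈ [0, 18]: 19 solutions.

19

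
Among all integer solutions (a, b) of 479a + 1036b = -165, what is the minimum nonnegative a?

841

gcd(1036, 479) = 1  (1036 = 2×479 + 78, 479 = 6×78 + 11, 78 = 7×11 + 1, 11 = 11×1).
1 divides -165, so solutions exist.
Back-substituting, 479×(-93) + 1036×(43) = 1.
Scale by -165/1 = -165: (a₀, b₀) = (15345, -7095).
General solution: a = 15345 + 1036t, b = -7095 - 479t for integer t.
a ≥ 0: smallest is 15345 mod 1036 = 841 (at t = -14), with b = -389.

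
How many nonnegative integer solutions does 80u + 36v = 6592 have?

gcd(80, 36):
  80 = 2·36 + 8
  36 = 4·8 + 4
  8 = 2·4
so gcd(80, 36) = 4.
Back-substitute for Bézout coefficients:
  4 = 36 - 4·8
  ... = 80·(-4) + 36·(9)
Scale by 1648: one solution is (-6592, 14832). Reduce u mod 9: (5, 172).
General: u = 5 + 9t, v = 172 - 20t.
u ≥ 0 ⇒ t ≥ 0; v ≥ 0 ⇒ t ≤ 8. So t ∈ [0, 8]: 9 solutions.

9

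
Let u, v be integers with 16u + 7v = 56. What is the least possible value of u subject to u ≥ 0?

gcd(16, 7) = 1.
1 divides 56, so solutions exist.
By Bézout, 16×(-3) + 7×(7) = 1.
Scale by 56/1 = 56: (u₀, v₀) = (-168, 392).
General solution: u = -168 + 7t, v = 392 - 16t for integer t.
u ≥ 0: smallest is -168 mod 7 = 0 (at t = 24), with v = 8.

0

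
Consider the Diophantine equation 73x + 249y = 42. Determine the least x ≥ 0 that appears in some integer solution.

195

gcd(249, 73) = 1  (249 = 3*73 + 30, 73 = 2*30 + 13, 30 = 2*13 + 4, 13 = 3*4 + 1, 4 = 4*1).
1 divides 42, so solutions exist.
Back-substituting, 73*(58) + 249*(-17) = 1.
Scale by 42/1 = 42: (x₀, y₀) = (2436, -714).
General solution: x = 2436 + 249t, y = -714 - 73t for integer t.
x ≥ 0: smallest is 2436 mod 249 = 195 (at t = -9), with y = -57.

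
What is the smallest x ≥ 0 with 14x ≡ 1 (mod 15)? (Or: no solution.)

14

gcd(15, 14) = 1  (15 = 1*14 + 1, 14 = 14*1).
1 divides 1, so solutions exist.
Back-substituting, 14*(-1) + 15*(1) = 1.
So 14*(-1) ≡ 1 (mod 15); multiply by 1: x ≡ -1 (mod 15).
Smallest nonnegative: x = -1 mod 15 = 14.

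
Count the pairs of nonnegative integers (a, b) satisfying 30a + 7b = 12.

0

gcd(30, 7) = 1.
By Bézout, 30*(-3) + 7*(13) = 1.
One solution: (6, -24).
General: a = 6 + 7t, b = -24 - 30t.
a ≥ 0 ⇒ t ≥ 0; b ≥ 0 ⇒ t ≤ -1. So t ∈ [0, -1]: 0 solutions.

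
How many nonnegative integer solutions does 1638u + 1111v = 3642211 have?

gcd(1638, 1111):
  1638 = 1*1111 + 527
  1111 = 2*527 + 57
  527 = 9*57 + 14
  57 = 4*14 + 1
  14 = 14*1
so gcd(1638, 1111) = 1.
Back-substitute for Bézout coefficients:
  1 = 57 - 4*14
  ... = 1638*(-78) + 1111*(115)
Scale by 3642211: one solution is (-284092458, 418854265). Reduce u mod 1111: (241, 2923).
General: u = 241 + 1111t, v = 2923 - 1638t.
u ≥ 0 ⇒ t ≥ 0; v ≥ 0 ⇒ t ≤ 1. So t ∈ [0, 1]: 2 solutions.

2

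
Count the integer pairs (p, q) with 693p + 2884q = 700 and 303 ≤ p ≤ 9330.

21

gcd(2884, 693) = 7.
By Bézout, 693·(-129) + 2884·(31) = 7.
Particular solution: (284, -68).
General solution: p = 284 + 412t, q = -68 - 99t for integer t.
303 ≤ 284 + 412t ≤ 9330 gives t ∈ [1, 21], which is 21 values.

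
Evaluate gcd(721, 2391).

gcd(2391, 721):
  2391 = 3·721 + 228
  721 = 3·228 + 37
  228 = 6·37 + 6
  37 = 6·6 + 1
  6 = 6·1
so gcd(2391, 721) = 1.

1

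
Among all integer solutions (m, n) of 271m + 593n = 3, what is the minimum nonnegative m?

gcd(593, 271) = 1  (593 = 2*271 + 51, 271 = 5*51 + 16, 51 = 3*16 + 3, 16 = 5*3 + 1, 3 = 3*1).
1 divides 3, so solutions exist.
Back-substituting, 271*(186) + 593*(-85) = 1.
Scale by 3/1 = 3: (m₀, n₀) = (558, -255).
General solution: m = 558 + 593t, n = -255 - 271t for integer t.
m ≥ 0: smallest is 558 mod 593 = 558 (at t = 0), with n = -255.

558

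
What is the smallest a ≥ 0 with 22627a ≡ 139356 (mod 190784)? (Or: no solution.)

no solution

gcd(190784, 22627) = 11.
11 does not divide 139356, so the congruence has no solution.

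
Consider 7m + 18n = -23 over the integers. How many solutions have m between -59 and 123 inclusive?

gcd(18, 7) = 1  (18 = 2×7 + 4, 7 = 1×4 + 3, 4 = 1×3 + 1, 3 = 3×1).
Back-substituting, 7×(-5) + 18×(2) = 1.
Scale by -23: particular solution (115, -46); reduce m mod 18: (7, -4).
General solution: m = 7 + 18t, n = -4 - 7t for integer t.
-59 ≤ 7 + 18t ≤ 123 gives t ∈ [-3, 6], which is 10 values.

10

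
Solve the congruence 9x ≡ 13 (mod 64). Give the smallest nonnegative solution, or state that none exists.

gcd(64, 9) = 1.
1 divides 13, so solutions exist.
By Bézout, 9*(-7) + 64*(1) = 1.
So 9*(-7) ≡ 1 (mod 64); multiply by 13: x ≡ -91 (mod 64).
Smallest nonnegative: x = -91 mod 64 = 37.

37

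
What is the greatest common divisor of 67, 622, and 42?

gcd(622, 67) = 1  (622 = 9×67 + 19, 67 = 3×19 + 10, 19 = 1×10 + 9, 10 = 1×9 + 1, 9 = 9×1).
gcd(1, 42) = 1.

1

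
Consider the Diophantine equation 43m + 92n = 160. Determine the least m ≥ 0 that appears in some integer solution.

8

gcd(92, 43) = 1  (92 = 2*43 + 6, 43 = 7*6 + 1, 6 = 6*1).
1 divides 160, so solutions exist.
Back-substituting, 43*(15) + 92*(-7) = 1.
Scale by 160/1 = 160: (m₀, n₀) = (2400, -1120).
General solution: m = 2400 + 92t, n = -1120 - 43t for integer t.
m ≥ 0: smallest is 2400 mod 92 = 8 (at t = -26), with n = -2.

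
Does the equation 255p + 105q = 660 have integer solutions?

yes

gcd(255, 105) = 15  (255 = 2·105 + 45, 105 = 2·45 + 15, 45 = 3·15).
15 divides 660, so integer solutions exist.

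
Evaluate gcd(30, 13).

1

gcd(30, 13):
  30 = 2*13 + 4
  13 = 3*4 + 1
  4 = 4*1
so gcd(30, 13) = 1.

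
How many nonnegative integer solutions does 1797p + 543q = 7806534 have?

gcd(1797, 543) = 3.
By Bézout, 1797·(-42) + 543·(139) = 3.
One solution: (125, 13963).
General: p = 125 + 181t, q = 13963 - 599t.
p ≥ 0 ⇒ t ≥ 0; q ≥ 0 ⇒ t ≤ 23. So t ∈ [0, 23]: 24 solutions.

24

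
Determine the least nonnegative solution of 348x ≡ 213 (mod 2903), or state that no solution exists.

gcd(2903, 348):
  2903 = 8*348 + 119
  348 = 2*119 + 110
  119 = 1*110 + 9
  110 = 12*9 + 2
  9 = 4*2 + 1
  2 = 2*1
so gcd(2903, 348) = 1.
1 divides 213, so solutions exist.
Back-substitute for Bézout coefficients:
  1 = 9 - 4*2
  ... = 348*(-1293) + 2903*(155)
So 348*(-1293) ≡ 1 (mod 2903); multiply by 213: x ≡ -275409 (mod 2903).
Smallest nonnegative: x = -275409 mod 2903 = 376.

376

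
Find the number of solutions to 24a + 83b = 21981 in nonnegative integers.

gcd(83, 24):
  83 = 3·24 + 11
  24 = 2·11 + 2
  11 = 5·2 + 1
  2 = 2·1
so gcd(83, 24) = 1.
Back-substitute for Bézout coefficients:
  1 = 11 - 5·2
  ... = 24·(-38) + 83·(11)
Scale by 21981: one solution is (-835278, 241791). Reduce a mod 83: (34, 255).
General: a = 34 + 83t, b = 255 - 24t.
a ≥ 0 ⇒ t ≥ 0; b ≥ 0 ⇒ t ≤ 10. So t ∈ [0, 10]: 11 solutions.

11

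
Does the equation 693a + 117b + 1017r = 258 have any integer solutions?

no

gcd(693, 117) = 9  (693 = 5*117 + 108, 117 = 1*108 + 9, 108 = 12*9).
gcd(9, 1017) = 9.
9 does not divide 258 (remainder 6), so no integer solutions.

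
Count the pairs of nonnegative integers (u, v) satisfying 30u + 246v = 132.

gcd(246, 30) = 6  (246 = 8×30 + 6, 30 = 5×6).
Back-substituting, 30×(-8) + 246×(1) = 6.
Scale by 22: one solution is (-176, 22). Reduce u mod 41: (29, -3).
General: u = 29 + 41t, v = -3 - 5t.
u ≥ 0 ⇒ t ≥ 0; v ≥ 0 ⇒ t ≤ -1. So t ∈ [0, -1]: 0 solutions.

0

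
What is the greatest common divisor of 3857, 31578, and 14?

1

gcd(31578, 3857) = 19  (31578 = 8×3857 + 722, 3857 = 5×722 + 247, 722 = 2×247 + 228, 247 = 1×228 + 19, 228 = 12×19).
gcd(19, 14) = 1.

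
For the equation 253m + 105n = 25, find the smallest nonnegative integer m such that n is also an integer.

25

gcd(253, 105):
  253 = 2·105 + 43
  105 = 2·43 + 19
  43 = 2·19 + 5
  19 = 3·5 + 4
  5 = 1·4 + 1
  4 = 4·1
so gcd(253, 105) = 1.
1 divides 25, so solutions exist.
Back-substitute for Bézout coefficients:
  1 = 5 - 1·4
  ... = 253·(22) + 105·(-53)
Scale by 25/1 = 25: (m₀, n₀) = (550, -1325).
General solution: m = 550 + 105t, n = -1325 - 253t for integer t.
m ≥ 0: smallest is 550 mod 105 = 25 (at t = -5), with n = -60.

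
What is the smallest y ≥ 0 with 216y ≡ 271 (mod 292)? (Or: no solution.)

no solution

gcd(292, 216) = 4.
4 does not divide 271, so the congruence has no solution.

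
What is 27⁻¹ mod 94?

7

gcd(94, 27):
  94 = 3×27 + 13
  27 = 2×13 + 1
  13 = 13×1
so gcd(94, 27) = 1.
Back-substitute for Bézout coefficients:
  1 = 27 - 2×13
  ... = 27×(7) + 94×(-2)
So 27×7 ≡ 1 (mod 94), and 7 mod 94 = 7.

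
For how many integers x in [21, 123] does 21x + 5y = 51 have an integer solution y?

gcd(21, 5) = 1  (21 = 4×5 + 1, 5 = 5×1).
Back-substituting, 21×(1) + 5×(-4) = 1.
Scale by 51: particular solution (51, -204); reduce x mod 5: (1, 6).
General solution: x = 1 + 5t, y = 6 - 21t for integer t.
21 ≤ 1 + 5t ≤ 123 gives t ∈ [4, 24], which is 21 values.

21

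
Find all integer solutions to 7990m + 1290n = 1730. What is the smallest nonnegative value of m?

74

gcd(7990, 1290):
  7990 = 6*1290 + 250
  1290 = 5*250 + 40
  250 = 6*40 + 10
  40 = 4*10
so gcd(7990, 1290) = 10.
10 divides 1730, so solutions exist.
Back-substitute for Bézout coefficients:
  10 = 250 - 6*40
  ... = 7990*(31) + 1290*(-192)
Scale by 1730/10 = 173: (m₀, n₀) = (5363, -33216).
General solution: m = 5363 + 129t, n = -33216 - 799t for integer t.
m ≥ 0: smallest is 5363 mod 129 = 74 (at t = -41), with n = -457.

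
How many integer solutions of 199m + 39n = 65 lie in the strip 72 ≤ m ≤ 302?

6

gcd(199, 39) = 1  (199 = 5·39 + 4, 39 = 9·4 + 3, 4 = 1·3 + 1, 3 = 3·1).
Back-substituting, 199·(10) + 39·(-51) = 1.
Scale by 65: particular solution (650, -3315); reduce m mod 39: (26, -131).
General solution: m = 26 + 39t, n = -131 - 199t for integer t.
72 ≤ 26 + 39t ≤ 302 gives t ∈ [2, 7], which is 6 values.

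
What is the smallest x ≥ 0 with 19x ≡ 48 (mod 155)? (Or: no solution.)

gcd(155, 19) = 1.
1 divides 48, so solutions exist.
By Bézout, 19×(49) + 155×(-6) = 1.
So 19×(49) ≡ 1 (mod 155); multiply by 48: x ≡ 2352 (mod 155).
Smallest nonnegative: x = 2352 mod 155 = 27.

27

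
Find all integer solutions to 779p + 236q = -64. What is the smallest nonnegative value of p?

gcd(779, 236):
  779 = 3*236 + 71
  236 = 3*71 + 23
  71 = 3*23 + 2
  23 = 11*2 + 1
  2 = 2*1
so gcd(779, 236) = 1.
1 divides -64, so solutions exist.
Back-substitute for Bézout coefficients:
  1 = 23 - 11*2
  ... = 779*(-113) + 236*(373)
Scale by -64/1 = -64: (p₀, q₀) = (7232, -23872).
General solution: p = 7232 + 236t, q = -23872 - 779t for integer t.
p ≥ 0: smallest is 7232 mod 236 = 152 (at t = -30), with q = -502.

152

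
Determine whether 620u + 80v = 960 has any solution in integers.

yes

gcd(620, 80) = 20  (620 = 7*80 + 60, 80 = 1*60 + 20, 60 = 3*20).
20 divides 960, so integer solutions exist.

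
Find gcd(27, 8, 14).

1

gcd(27, 8) = 1  (27 = 3·8 + 3, 8 = 2·3 + 2, 3 = 1·2 + 1, 2 = 2·1).
gcd(1, 14) = 1.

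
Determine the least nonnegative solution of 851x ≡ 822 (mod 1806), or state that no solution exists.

1686

gcd(1806, 851) = 1.
1 divides 822, so solutions exist.
By Bézout, 851·(191) + 1806·(-90) = 1.
So 851·(191) ≡ 1 (mod 1806); multiply by 822: x ≡ 157002 (mod 1806).
Smallest nonnegative: x = 157002 mod 1806 = 1686.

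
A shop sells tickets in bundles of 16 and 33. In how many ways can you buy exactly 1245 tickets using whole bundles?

2

Need nonnegative integers with 16j + 33k = 1245.
gcd(16, 33) = 1, and 16·(-2) + 33·(1) = 1.
So (j₀, k₀) = (-2490, 1245); general j = -2490 + 33t, k = 1245 - 16t.
j ≥ 0 ⇒ t ≥ 76; k ≥ 0 ⇒ t ≤ 77. That's 2 values of t.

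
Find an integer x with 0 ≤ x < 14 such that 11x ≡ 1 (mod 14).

9

gcd(14, 11) = 1.
By Bézout, 11×(-5) + 14×(4) = 1.
So 11×-5 ≡ 1 (mod 14), and -5 mod 14 = 9.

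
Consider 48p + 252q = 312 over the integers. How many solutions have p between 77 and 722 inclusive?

gcd(252, 48) = 12.
By Bézout, 48×(-5) + 252×(1) = 12.
Particular solution: (17, -2).
General solution: p = 17 + 21t, q = -2 - 4t for integer t.
77 ≤ 17 + 21t ≤ 722 gives t ∈ [3, 33], which is 31 values.

31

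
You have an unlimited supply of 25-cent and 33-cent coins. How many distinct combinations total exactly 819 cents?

1

Need nonnegative integers with 25j + 33k = 819.
gcd(25, 33) = 1, and 25·(4) + 33·(-3) = 1.
So (j₀, k₀) = (3276, -2457); general j = 3276 + 33t, k = -2457 - 25t.
j ≥ 0 ⇒ t ≥ -99; k ≥ 0 ⇒ t ≤ -99. That's 1 value of t.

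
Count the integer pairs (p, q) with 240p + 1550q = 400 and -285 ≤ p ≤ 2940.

gcd(1550, 240):
  1550 = 6×240 + 110
  240 = 2×110 + 20
  110 = 5×20 + 10
  20 = 2×10
so gcd(1550, 240) = 10.
Back-substitute for Bézout coefficients:
  10 = 110 - 5×20
  ... = 240×(-71) + 1550×(11)
Scale by 40: particular solution (-2840, 440); reduce p mod 155: (105, -16).
General solution: p = 105 + 155t, q = -16 - 24t for integer t.
-285 ≤ 105 + 155t ≤ 2940 gives t ∈ [-2, 18], which is 21 values.

21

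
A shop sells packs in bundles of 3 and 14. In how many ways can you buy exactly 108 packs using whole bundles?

3

Need nonnegative integers with 3j + 14k = 108.
gcd(3, 14) = 1, and 3·(5) + 14·(-1) = 1.
So (j₀, k₀) = (540, -108); general j = 540 + 14t, k = -108 - 3t.
j ≥ 0 ⇒ t ≥ -38; k ≥ 0 ⇒ t ≤ -36. That's 3 values of t.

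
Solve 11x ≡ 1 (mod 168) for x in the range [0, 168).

107

gcd(168, 11) = 1.
By Bézout, 11×(-61) + 168×(4) = 1.
So 11×-61 ≡ 1 (mod 168), and -61 mod 168 = 107.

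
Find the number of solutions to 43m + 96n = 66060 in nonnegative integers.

gcd(96, 43):
  96 = 2·43 + 10
  43 = 4·10 + 3
  10 = 3·3 + 1
  3 = 3·1
so gcd(96, 43) = 1.
Back-substitute for Bézout coefficients:
  1 = 10 - 3·3
  ... = 43·(-29) + 96·(13)
Scale by 66060: one solution is (-1915740, 858780). Reduce m mod 96: (36, 672).
General: m = 36 + 96t, n = 672 - 43t.
m ≥ 0 ⇒ t ≥ 0; n ≥ 0 ⇒ t ≤ 15. So t ∈ [0, 15]: 16 solutions.

16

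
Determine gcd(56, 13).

1

gcd(56, 13) = 1  (56 = 4·13 + 4, 13 = 3·4 + 1, 4 = 4·1).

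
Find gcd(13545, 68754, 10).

gcd(68754, 13545) = 21.
gcd(21, 10) = 1.

1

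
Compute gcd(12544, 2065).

gcd(12544, 2065):
  12544 = 6×2065 + 154
  2065 = 13×154 + 63
  154 = 2×63 + 28
  63 = 2×28 + 7
  28 = 4×7
so gcd(12544, 2065) = 7.

7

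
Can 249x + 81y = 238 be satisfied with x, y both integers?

gcd(249, 81) = 3  (249 = 3×81 + 6, 81 = 13×6 + 3, 6 = 2×3).
3 does not divide 238 (remainder 1), so no integer solutions.

no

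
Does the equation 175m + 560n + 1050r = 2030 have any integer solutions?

gcd(560, 175) = 35.
gcd(35, 1050) = 35.
35 divides 2030, so integer solutions exist.

yes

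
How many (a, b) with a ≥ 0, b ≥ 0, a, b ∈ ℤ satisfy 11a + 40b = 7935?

18

gcd(40, 11):
  40 = 3×11 + 7
  11 = 1×7 + 4
  7 = 1×4 + 3
  4 = 1×3 + 1
  3 = 3×1
so gcd(40, 11) = 1.
Back-substitute for Bézout coefficients:
  1 = 4 - 1×3
  ... = 11×(11) + 40×(-3)
Scale by 7935: one solution is (87285, -23805). Reduce a mod 40: (5, 197).
General: a = 5 + 40t, b = 197 - 11t.
a ≥ 0 ⇒ t ≥ 0; b ≥ 0 ⇒ t ≤ 17. So t ∈ [0, 17]: 18 solutions.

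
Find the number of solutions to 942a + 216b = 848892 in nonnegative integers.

25

gcd(942, 216):
  942 = 4*216 + 78
  216 = 2*78 + 60
  78 = 1*60 + 18
  60 = 3*18 + 6
  18 = 3*6
so gcd(942, 216) = 6.
Back-substitute for Bézout coefficients:
  6 = 60 - 3*18
  ... = 942*(-11) + 216*(48)
Scale by 141482: one solution is (-1556302, 6791136). Reduce a mod 36: (14, 3869).
General: a = 14 + 36t, b = 3869 - 157t.
a ≥ 0 ⇒ t ≥ 0; b ≥ 0 ⇒ t ≤ 24. So t ∈ [0, 24]: 25 solutions.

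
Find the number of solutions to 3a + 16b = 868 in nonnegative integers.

18

gcd(16, 3) = 1.
By Bézout, 3*(-5) + 16*(1) = 1.
One solution: (12, 52).
General: a = 12 + 16t, b = 52 - 3t.
a ≥ 0 ⇒ t ≥ 0; b ≥ 0 ⇒ t ≤ 17. So t ∈ [0, 17]: 18 solutions.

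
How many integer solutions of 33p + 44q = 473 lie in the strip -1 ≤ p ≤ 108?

27

gcd(44, 33) = 11.
By Bézout, 33*(-1) + 44*(1) = 11.
Particular solution: (1, 10).
General solution: p = 1 + 4t, q = 10 - 3t for integer t.
-1 ≤ 1 + 4t ≤ 108 gives t ∈ [0, 26], which is 27 values.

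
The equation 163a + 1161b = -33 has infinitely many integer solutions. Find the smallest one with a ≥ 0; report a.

gcd(1161, 163) = 1.
1 divides -33, so solutions exist.
By Bézout, 163·(406) + 1161·(-57) = 1.
Scale by -33/1 = -33: (a₀, b₀) = (-13398, 1881).
General solution: a = -13398 + 1161t, b = 1881 - 163t for integer t.
a ≥ 0: smallest is -13398 mod 1161 = 534 (at t = 12), with b = -75.

534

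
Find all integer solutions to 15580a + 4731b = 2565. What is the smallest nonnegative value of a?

gcd(15580, 4731):
  15580 = 3·4731 + 1387
  4731 = 3·1387 + 570
  1387 = 2·570 + 247
  570 = 2·247 + 76
  247 = 3·76 + 19
  76 = 4·19
so gcd(15580, 4731) = 19.
19 divides 2565, so solutions exist.
Back-substitute for Bézout coefficients:
  19 = 247 - 3·76
  ... = 15580·(58) + 4731·(-191)
Scale by 2565/19 = 135: (a₀, b₀) = (7830, -25785).
General solution: a = 7830 + 249t, b = -25785 - 820t for integer t.
a ≥ 0: smallest is 7830 mod 249 = 111 (at t = -31), with b = -365.

111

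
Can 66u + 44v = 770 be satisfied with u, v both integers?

yes

gcd(66, 44) = 22  (66 = 1*44 + 22, 44 = 2*22).
22 divides 770, so integer solutions exist.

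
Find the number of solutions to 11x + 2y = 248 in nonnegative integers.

12

gcd(11, 2) = 1  (11 = 5×2 + 1, 2 = 2×1).
Back-substituting, 11×(1) + 2×(-5) = 1.
Scale by 248: one solution is (248, -1240). Reduce x mod 2: (0, 124).
General: x = 0 + 2t, y = 124 - 11t.
x ≥ 0 ⇒ t ≥ 0; y ≥ 0 ⇒ t ≤ 11. So t ∈ [0, 11]: 12 solutions.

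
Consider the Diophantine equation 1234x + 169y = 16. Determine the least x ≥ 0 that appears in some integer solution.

166

gcd(1234, 169):
  1234 = 7×169 + 51
  169 = 3×51 + 16
  51 = 3×16 + 3
  16 = 5×3 + 1
  3 = 3×1
so gcd(1234, 169) = 1.
1 divides 16, so solutions exist.
Back-substitute for Bézout coefficients:
  1 = 16 - 5×3
  ... = 1234×(-53) + 169×(387)
Scale by 16/1 = 16: (x₀, y₀) = (-848, 6192).
General solution: x = -848 + 169t, y = 6192 - 1234t for integer t.
x ≥ 0: smallest is -848 mod 169 = 166 (at t = 6), with y = -1212.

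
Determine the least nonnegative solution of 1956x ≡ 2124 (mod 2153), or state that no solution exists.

2022

gcd(2153, 1956) = 1  (2153 = 1·1956 + 197, 1956 = 9·197 + 183, 197 = 1·183 + 14, 183 = 13·14 + 1, 14 = 14·1).
1 divides 2124, so solutions exist.
Back-substituting, 1956·(153) + 2153·(-139) = 1.
So 1956·(153) ≡ 1 (mod 2153); multiply by 2124: x ≡ 324972 (mod 2153).
Smallest nonnegative: x = 324972 mod 2153 = 2022.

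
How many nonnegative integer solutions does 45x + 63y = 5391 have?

gcd(63, 45) = 9.
By Bézout, 45*(3) + 63*(-2) = 9.
One solution: (5, 82).
General: x = 5 + 7t, y = 82 - 5t.
x ≥ 0 ⇒ t ≥ 0; y ≥ 0 ⇒ t ≤ 16. So t ∈ [0, 16]: 17 solutions.

17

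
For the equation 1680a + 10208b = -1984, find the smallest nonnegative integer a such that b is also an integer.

412

gcd(10208, 1680) = 16  (10208 = 6·1680 + 128, 1680 = 13·128 + 16, 128 = 8·16).
16 divides -1984, so solutions exist.
Back-substituting, 1680·(79) + 10208·(-13) = 16.
Scale by -1984/16 = -124: (a₀, b₀) = (-9796, 1612).
General solution: a = -9796 + 638t, b = 1612 - 105t for integer t.
a ≥ 0: smallest is -9796 mod 638 = 412 (at t = 16), with b = -68.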